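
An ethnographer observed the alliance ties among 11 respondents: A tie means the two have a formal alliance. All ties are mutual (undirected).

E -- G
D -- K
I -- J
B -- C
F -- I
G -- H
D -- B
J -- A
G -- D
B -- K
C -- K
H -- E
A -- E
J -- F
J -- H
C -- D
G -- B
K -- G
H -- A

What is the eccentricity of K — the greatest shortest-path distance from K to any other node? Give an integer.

4

Distances from K: A:3, B:1, C:1, D:1, E:2, F:4, G:1, H:2, I:4, J:3.
The largest is 4 (to I and F), so the eccentricity of K is 4.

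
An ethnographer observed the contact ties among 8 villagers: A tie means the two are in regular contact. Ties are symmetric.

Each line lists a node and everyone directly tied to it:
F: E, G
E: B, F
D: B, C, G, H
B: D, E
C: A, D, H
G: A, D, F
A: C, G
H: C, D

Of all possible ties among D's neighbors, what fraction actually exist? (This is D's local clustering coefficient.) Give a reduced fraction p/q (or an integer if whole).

1/6

D's neighbors: B, C, G, and H (k = 4).
Possible neighbor pairs: C(4,2) = 6. Edges among them: C–H → e = 1.
Clustering(D) = 1/6.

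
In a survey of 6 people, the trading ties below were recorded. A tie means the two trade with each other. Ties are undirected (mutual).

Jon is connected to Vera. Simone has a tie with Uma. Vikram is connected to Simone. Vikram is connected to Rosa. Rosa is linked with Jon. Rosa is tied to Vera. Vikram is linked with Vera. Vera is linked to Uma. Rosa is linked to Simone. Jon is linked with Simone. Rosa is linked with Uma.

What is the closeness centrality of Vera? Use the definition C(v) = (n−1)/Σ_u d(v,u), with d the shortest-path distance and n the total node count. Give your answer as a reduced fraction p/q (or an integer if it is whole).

5/6

Distances from Vera: Jon:1, Rosa:1, Simone:2, Uma:1, Vikram:1. Sum = 6.
n = 6, so closeness = 5/6.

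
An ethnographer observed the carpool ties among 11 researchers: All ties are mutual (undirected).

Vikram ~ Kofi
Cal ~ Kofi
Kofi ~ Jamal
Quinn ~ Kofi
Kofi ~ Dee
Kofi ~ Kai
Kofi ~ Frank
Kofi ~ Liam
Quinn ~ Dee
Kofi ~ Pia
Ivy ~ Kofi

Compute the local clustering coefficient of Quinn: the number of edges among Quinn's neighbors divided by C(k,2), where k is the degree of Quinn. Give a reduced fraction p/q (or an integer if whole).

1

Quinn's neighbors: Dee and Kofi (k = 2).
Possible neighbor pairs: C(2,2) = 1. Edges among them: Dee–Kofi → e = 1.
Clustering(Quinn) = 1/1.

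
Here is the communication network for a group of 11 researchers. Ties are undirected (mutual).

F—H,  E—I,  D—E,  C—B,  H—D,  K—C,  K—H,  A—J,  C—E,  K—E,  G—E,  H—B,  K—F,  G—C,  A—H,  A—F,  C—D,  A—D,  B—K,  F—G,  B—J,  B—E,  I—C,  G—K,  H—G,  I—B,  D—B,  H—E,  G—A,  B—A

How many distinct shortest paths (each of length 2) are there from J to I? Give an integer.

1

The shortest distance is 2, and the only length-2 path is J–B–I. So there is exactly 1 shortest path.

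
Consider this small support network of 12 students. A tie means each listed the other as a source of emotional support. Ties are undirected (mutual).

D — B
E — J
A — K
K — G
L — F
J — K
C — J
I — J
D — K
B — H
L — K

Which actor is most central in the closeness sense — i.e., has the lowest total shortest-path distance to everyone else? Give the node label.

Farness (sum of distances to all others) for each node — A:28, B:32, C:32, D:24, E:32, F:36, G:28, H:42, I:32, J:22, K:18, L:26.
The smallest farness is 18, for K, so K has the highest closeness.

K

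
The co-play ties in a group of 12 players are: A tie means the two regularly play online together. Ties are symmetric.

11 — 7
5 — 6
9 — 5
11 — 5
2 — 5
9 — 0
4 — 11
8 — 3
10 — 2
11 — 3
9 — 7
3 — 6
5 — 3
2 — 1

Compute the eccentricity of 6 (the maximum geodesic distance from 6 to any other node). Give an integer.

Distances from 6: 0:3, 1:3, 2:2, 3:1, 4:3, 5:1, 7:3, 8:2, 9:2, 10:3, 11:2.
The largest is 3 (to 7, 0, 4, 10, and 1), so the eccentricity of 6 is 3.

3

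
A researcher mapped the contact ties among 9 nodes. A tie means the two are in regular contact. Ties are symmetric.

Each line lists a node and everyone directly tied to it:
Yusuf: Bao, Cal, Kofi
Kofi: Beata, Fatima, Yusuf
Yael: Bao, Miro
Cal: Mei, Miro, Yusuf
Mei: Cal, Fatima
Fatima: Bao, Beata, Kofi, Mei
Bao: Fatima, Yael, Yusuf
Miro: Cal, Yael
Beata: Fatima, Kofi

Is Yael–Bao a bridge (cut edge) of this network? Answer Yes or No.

No

Even without that edge, Yael still reaches Bao via Yael – Miro – Cal – Yusuf – Bao, so the network stays connected. Not a bridge.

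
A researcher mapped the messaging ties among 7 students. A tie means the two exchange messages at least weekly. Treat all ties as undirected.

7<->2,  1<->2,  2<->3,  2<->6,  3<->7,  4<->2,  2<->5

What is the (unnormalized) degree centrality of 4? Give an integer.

4 is directly tied to 2. That is 1 neighbor, so the degree of 4 is 1.

1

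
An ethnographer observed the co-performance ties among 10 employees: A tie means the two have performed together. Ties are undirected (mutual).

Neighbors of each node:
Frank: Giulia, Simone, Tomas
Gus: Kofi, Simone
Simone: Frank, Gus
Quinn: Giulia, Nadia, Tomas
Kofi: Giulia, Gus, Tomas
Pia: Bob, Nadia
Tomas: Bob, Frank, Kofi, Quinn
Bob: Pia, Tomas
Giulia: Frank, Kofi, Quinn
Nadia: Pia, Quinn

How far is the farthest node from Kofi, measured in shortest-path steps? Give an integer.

Distances from Kofi: Bob:2, Frank:2, Giulia:1, Gus:1, Nadia:3, Pia:3, Quinn:2, Simone:2, Tomas:1.
The largest is 3 (to Nadia and Pia), so the eccentricity of Kofi is 3.

3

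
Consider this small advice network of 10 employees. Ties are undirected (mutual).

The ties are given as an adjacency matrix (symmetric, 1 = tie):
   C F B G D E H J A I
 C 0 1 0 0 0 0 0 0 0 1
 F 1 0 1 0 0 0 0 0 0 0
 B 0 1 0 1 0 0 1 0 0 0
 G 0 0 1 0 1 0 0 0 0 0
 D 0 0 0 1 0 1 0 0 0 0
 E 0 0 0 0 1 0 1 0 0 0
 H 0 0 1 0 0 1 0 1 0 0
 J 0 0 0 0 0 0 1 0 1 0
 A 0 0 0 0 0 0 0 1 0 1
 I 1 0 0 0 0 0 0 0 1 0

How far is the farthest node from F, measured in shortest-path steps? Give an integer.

3

Distances from F: A:3, B:1, C:1, D:3, E:3, G:2, H:2, I:2, J:3.
The largest is 3 (to A, D, E, and J), so the eccentricity of F is 3.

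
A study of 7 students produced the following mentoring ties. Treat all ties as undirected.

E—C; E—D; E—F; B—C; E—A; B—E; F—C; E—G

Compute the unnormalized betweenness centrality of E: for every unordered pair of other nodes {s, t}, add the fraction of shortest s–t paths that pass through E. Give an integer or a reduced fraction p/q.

25/2

Pairs whose geodesics pass through E — F–B: 1/2; F–D: 1; F–A: 1; F–G: 1; B–D: 1; B–A: 1; B–G: 1; D–A: 1; D–C: 1; D–G: 1; A–C: 1; A–G: 1; C–G: 1.
All other pairs contribute 0.
Summing the contributions gives betweenness(E) = 25/2.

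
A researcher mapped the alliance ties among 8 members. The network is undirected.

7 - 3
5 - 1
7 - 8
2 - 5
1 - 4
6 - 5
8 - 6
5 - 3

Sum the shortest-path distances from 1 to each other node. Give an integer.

Distances from 1: 2:2, 3:2, 4:1, 5:1, 6:2, 7:3, 8:3.
Sum = 2 + 2 + 1 + 1 + 2 + 3 + 3 = 14.

14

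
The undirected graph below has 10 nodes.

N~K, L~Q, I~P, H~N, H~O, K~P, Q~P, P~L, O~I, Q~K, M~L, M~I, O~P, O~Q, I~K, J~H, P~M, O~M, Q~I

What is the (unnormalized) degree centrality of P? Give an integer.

6

P is directly tied to I, K, L, M, O, and Q. That is 6 neighbors, so the degree of P is 6.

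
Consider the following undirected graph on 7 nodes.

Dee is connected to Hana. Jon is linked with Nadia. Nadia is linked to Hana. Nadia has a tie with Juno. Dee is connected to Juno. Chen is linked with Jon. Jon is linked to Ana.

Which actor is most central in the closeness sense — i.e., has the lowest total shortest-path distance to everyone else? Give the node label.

Farness (sum of distances to all others) for each node — Ana:15, Chen:15, Dee:15, Hana:12, Jon:10, Juno:12, Nadia:9.
The smallest farness is 9, for Nadia, so Nadia has the highest closeness.

Nadia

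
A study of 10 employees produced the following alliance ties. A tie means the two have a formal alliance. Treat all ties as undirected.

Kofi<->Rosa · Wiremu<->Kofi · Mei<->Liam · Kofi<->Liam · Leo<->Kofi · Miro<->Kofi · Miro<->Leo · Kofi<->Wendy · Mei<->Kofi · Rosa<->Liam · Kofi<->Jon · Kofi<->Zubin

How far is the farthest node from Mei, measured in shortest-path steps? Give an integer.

2

Distances from Mei: Jon:2, Kofi:1, Leo:2, Liam:1, Miro:2, Rosa:2, Wendy:2, Wiremu:2, Zubin:2.
The largest is 2 (to Zubin, Miro, Rosa, Jon, Wendy, Wiremu, and Leo), so the eccentricity of Mei is 2.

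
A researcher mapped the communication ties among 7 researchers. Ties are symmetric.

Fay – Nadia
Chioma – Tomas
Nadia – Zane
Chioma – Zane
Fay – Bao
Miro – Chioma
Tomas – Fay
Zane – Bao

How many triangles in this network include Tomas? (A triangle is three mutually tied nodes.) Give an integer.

Tomas's neighbors are Chioma and Fay, but none of them are tied to each other, so no triangle contains Tomas.

0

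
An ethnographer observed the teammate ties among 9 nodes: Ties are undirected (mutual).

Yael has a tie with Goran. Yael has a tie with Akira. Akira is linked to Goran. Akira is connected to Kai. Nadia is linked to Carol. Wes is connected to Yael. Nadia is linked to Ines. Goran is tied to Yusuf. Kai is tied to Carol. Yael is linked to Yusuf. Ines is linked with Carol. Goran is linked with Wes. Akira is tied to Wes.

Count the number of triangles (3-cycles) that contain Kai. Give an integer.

0

Kai's neighbors are Akira and Carol, but none of them are tied to each other, so no triangle contains Kai.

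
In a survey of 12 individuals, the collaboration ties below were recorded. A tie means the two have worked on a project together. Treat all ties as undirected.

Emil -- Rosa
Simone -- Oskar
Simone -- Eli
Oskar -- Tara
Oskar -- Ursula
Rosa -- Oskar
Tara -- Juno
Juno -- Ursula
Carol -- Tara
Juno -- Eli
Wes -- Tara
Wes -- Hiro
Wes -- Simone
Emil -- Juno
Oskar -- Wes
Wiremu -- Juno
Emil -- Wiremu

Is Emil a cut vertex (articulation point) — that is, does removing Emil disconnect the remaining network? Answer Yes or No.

No

Even without Emil, every remaining node can still reach every other (the residual graph is connected), so Emil is not a cut vertex.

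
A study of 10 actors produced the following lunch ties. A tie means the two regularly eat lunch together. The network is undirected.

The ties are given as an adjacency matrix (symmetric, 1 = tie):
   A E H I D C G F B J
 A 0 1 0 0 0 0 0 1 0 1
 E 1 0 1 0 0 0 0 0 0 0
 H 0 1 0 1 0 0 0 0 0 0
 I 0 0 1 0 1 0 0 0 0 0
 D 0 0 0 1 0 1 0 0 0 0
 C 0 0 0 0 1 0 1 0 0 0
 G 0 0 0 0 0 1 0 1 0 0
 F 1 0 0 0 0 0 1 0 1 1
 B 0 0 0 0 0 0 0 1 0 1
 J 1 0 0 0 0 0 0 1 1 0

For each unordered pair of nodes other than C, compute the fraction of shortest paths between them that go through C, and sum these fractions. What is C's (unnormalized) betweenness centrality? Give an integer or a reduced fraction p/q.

Pairs whose geodesics pass through C — A–D: 1/2; H–G: 1/2; I–G: 1; I–F: 1/2; I–B: 1/3; D–G: 1; D–F: 1; D–B: 1; D–J: 1.
All other pairs contribute 0.
Summing the contributions gives betweenness(C) = 41/6.

41/6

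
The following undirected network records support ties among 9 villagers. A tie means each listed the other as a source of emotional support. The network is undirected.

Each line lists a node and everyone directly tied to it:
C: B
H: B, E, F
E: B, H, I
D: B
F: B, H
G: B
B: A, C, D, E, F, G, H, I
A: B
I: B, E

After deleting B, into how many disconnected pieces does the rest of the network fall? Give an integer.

Without B, the remaining ties split the others into: {E, F, H, I}; {D}; {G}; {A}; {C}.
That's 5 separate components.

5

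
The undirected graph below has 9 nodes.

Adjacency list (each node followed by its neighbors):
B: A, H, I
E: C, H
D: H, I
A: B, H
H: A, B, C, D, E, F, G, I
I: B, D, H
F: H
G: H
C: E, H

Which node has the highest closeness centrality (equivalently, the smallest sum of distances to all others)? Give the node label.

Farness (sum of distances to all others) for each node — A:14, B:13, C:14, D:14, E:14, F:15, G:15, H:8, I:13.
The smallest farness is 8, for H, so H has the highest closeness.

H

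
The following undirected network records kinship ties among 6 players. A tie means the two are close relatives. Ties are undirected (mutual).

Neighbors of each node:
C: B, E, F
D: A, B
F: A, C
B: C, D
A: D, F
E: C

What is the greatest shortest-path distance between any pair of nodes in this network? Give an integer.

Eccentricity of each node (its greatest distance to any other): A:3, B:2, C:2, D:3, E:3, F:2.
The maximum eccentricity is 3, realized for instance by the pair D–E via D – B – C – E. So the diameter is 3.

3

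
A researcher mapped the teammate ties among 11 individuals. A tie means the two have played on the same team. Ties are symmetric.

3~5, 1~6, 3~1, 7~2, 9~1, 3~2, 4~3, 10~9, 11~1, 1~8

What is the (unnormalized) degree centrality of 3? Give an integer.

4

3 is directly tied to 1, 2, 4, and 5. That is 4 neighbors, so the degree of 3 is 4.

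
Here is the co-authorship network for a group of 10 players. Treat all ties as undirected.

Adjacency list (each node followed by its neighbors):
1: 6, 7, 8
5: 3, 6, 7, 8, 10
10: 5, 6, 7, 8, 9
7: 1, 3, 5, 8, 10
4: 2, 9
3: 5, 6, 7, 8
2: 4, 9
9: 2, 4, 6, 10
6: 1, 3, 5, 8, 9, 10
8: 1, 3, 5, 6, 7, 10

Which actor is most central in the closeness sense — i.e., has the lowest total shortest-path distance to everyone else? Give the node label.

Farness (sum of distances to all others) for each node — 1:17, 2:21, 3:16, 4:21, 5:15, 6:12, 7:15, 8:14, 9:14, 10:13.
The smallest farness is 12, for 6, so 6 has the highest closeness.

6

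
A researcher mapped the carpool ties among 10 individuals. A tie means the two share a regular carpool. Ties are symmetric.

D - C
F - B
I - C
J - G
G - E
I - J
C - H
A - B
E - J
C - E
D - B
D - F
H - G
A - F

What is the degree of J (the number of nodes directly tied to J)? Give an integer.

3

J is directly tied to E, G, and I. That is 3 neighbors, so the degree of J is 3.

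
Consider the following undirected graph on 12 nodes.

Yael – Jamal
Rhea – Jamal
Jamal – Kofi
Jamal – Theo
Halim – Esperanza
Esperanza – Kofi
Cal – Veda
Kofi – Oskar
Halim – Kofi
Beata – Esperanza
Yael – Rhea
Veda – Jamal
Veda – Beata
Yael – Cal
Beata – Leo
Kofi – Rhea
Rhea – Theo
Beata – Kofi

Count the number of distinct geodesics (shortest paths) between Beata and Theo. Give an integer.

3

The shortest distance is 3. The length-3 paths are: Beata–Kofi–Jamal–Theo; Beata–Veda–Jamal–Theo; Beata–Kofi–Rhea–Theo.
That gives 3 distinct shortest paths.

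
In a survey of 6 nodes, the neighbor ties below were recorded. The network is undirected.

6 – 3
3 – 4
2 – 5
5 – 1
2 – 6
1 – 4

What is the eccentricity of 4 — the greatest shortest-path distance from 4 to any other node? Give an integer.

Distances from 4: 1:1, 2:3, 3:1, 5:2, 6:2.
The largest is 3 (to 2), so the eccentricity of 4 is 3.

3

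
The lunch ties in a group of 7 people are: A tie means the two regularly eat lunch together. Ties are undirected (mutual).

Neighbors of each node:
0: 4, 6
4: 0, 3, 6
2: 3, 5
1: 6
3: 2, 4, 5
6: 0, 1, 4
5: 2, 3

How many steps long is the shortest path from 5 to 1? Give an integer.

One shortest route is 5 – 3 – 4 – 6 – 1, which uses 4 edges, and at distance 3 from 5 we only reach {0, 6}, which does not include 1. So d(5,1) = 4.

4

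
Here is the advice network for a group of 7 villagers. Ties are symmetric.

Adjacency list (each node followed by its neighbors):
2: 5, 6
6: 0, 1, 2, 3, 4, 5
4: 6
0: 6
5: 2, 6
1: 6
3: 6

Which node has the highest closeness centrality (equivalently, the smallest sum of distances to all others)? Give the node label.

6

Farness (sum of distances to all others) for each node — 0:11, 1:11, 2:10, 3:11, 4:11, 5:10, 6:6.
The smallest farness is 6, for 6, so 6 has the highest closeness.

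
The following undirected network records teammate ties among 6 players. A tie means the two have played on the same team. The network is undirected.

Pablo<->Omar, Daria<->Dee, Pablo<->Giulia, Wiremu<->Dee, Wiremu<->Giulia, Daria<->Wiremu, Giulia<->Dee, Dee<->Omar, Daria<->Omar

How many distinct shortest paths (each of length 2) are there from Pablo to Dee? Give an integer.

2

The shortest distance is 2. The length-2 paths are: Pablo–Giulia–Dee; Pablo–Omar–Dee.
That gives 2 distinct shortest paths.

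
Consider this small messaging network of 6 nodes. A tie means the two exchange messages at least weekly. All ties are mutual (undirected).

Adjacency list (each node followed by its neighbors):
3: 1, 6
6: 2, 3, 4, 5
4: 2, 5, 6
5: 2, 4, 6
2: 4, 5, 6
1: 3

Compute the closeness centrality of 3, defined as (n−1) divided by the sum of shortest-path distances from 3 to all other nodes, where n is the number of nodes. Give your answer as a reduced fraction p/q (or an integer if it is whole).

5/8

Distances from 3: 1:1, 2:2, 4:2, 5:2, 6:1. Sum = 8.
n = 6, so closeness = 5/8.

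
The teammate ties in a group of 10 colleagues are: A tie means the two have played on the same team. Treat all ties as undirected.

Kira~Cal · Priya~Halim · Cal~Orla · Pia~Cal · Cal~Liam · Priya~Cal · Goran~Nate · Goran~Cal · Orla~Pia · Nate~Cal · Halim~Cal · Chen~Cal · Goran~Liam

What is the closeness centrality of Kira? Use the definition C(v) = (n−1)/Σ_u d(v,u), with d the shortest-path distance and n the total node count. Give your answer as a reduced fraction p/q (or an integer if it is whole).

Distances from Kira: Cal:1, Chen:2, Goran:2, Halim:2, Liam:2, Nate:2, Orla:2, Pia:2, Priya:2. Sum = 17.
n = 10, so closeness = 9/17.

9/17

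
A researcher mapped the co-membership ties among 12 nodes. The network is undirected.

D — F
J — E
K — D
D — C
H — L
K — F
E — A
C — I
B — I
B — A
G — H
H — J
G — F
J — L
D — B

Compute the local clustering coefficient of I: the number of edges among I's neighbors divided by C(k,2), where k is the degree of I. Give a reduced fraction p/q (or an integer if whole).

0

I's neighbors: B and C (k = 2).
Possible neighbor pairs: C(2,2) = 1. Edges among them: none → e = 0.
Clustering(I) = 0/1.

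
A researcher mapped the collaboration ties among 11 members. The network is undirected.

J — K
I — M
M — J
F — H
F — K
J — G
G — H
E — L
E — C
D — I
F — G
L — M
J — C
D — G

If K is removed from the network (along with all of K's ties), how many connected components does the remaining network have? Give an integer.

K's neighbors (F and J) remain reachable from one another through other ties, so the rest of the network stays in one piece.

1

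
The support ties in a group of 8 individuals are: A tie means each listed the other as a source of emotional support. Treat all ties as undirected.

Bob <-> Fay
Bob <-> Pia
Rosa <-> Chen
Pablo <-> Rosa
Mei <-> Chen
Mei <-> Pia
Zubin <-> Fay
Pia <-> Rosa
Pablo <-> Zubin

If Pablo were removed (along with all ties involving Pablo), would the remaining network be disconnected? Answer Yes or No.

Even without Pablo, every remaining node can still reach every other (the residual graph is connected), so Pablo is not a cut vertex.

No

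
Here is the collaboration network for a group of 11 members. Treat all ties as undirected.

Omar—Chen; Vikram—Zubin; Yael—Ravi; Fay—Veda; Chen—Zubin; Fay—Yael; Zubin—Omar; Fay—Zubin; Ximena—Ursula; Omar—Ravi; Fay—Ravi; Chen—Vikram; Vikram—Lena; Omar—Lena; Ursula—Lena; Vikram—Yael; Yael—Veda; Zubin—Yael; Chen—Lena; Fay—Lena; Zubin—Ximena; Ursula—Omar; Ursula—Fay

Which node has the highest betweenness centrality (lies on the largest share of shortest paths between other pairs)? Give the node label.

Fay

Unnormalized betweenness of each node: Chen:7/12, Fay:173/20, Lena:10/3, Omar:229/60, Ravi:13/12, Ursula:63/20, Veda:0, Vikram:3/2, Ximena:1/3, Yael:151/30, Zubin:511/60.
Fay has the largest value, 173/20, making it the main broker — the node through which the most shortest paths run.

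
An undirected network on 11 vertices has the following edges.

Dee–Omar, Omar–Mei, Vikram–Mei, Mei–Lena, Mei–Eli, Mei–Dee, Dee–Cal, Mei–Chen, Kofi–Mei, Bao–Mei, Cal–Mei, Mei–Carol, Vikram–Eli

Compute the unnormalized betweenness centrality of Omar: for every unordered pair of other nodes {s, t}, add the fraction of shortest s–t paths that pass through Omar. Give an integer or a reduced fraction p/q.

No shortest path between any pair of other nodes passes through Omar.
Summing the contributions gives betweenness(Omar) = 0.

0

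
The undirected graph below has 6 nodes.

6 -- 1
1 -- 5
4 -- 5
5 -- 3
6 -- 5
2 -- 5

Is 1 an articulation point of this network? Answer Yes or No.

Even without 1, every remaining node can still reach every other (the residual graph is connected), so 1 is not a cut vertex.

No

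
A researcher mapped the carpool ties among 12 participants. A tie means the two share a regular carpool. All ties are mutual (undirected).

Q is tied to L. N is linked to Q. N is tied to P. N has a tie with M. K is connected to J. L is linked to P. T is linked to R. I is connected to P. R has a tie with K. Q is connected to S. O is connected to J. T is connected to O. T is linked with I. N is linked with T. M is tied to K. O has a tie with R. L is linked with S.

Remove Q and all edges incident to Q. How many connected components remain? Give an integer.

1

Q's neighbors (L, N, and S) remain reachable from one another through other ties, so the rest of the network stays in one piece.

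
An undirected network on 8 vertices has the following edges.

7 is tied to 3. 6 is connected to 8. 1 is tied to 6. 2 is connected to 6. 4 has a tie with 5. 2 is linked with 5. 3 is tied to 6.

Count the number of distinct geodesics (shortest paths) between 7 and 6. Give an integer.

1

The shortest distance is 2, and the only length-2 path is 7–3–6. So there is exactly 1 shortest path.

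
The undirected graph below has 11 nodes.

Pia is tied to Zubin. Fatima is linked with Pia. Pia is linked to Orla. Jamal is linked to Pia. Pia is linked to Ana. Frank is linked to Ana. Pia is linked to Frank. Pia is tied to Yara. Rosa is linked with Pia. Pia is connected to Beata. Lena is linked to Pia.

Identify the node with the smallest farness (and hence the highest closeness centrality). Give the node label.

Farness (sum of distances to all others) for each node — Ana:18, Beata:19, Fatima:19, Frank:18, Jamal:19, Lena:19, Orla:19, Pia:10, Rosa:19, Yara:19, Zubin:19.
The smallest farness is 10, for Pia, so Pia has the highest closeness.

Pia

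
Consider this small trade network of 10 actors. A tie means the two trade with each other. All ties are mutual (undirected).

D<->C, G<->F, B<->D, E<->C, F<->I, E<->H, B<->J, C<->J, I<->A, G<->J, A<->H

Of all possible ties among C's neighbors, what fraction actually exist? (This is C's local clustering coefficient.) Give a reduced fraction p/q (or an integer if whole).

0

C's neighbors: D, E, and J (k = 3).
Possible neighbor pairs: C(3,2) = 3. Edges among them: none → e = 0.
Clustering(C) = 0/3 = 0.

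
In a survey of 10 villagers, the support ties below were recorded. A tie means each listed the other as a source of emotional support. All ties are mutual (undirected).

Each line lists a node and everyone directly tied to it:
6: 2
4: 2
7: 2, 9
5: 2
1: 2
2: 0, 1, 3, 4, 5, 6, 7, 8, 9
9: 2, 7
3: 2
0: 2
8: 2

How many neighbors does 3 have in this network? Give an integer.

3 is directly tied to 2. That is 1 neighbor, so the degree of 3 is 1.

1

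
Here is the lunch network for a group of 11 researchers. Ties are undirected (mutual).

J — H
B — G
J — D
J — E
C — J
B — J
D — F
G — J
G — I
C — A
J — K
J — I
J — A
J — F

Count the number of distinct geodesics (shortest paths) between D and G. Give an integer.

1

The shortest distance is 2, and the only length-2 path is D–J–G. So there is exactly 1 shortest path.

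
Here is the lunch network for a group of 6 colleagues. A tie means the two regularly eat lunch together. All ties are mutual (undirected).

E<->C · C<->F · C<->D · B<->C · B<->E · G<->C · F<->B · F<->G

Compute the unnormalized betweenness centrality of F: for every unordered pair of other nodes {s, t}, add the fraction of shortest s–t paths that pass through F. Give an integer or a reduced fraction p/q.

Pairs whose geodesics pass through F — G–B: 1/2.
All other pairs contribute 0.
Summing the contributions gives betweenness(F) = 1/2.

1/2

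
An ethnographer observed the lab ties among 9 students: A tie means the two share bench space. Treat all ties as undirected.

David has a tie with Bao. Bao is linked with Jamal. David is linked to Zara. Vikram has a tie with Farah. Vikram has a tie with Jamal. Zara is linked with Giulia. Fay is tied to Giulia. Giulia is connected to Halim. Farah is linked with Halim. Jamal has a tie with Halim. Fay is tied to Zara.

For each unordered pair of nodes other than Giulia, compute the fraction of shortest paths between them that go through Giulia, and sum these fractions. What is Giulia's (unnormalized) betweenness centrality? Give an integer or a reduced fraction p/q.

Pairs whose geodesics pass through Giulia — David–Farah: 1/3; David–Halim: 1/2; Jamal–Fay: 1; Jamal–Zara: 1/2; Vikram–Fay: 2/2; Vikram–Zara: 2/3; Farah–Fay: 1; Farah–Zara: 1; Halim–Fay: 1; Halim–Zara: 1.
All other pairs contribute 0.
Summing the contributions gives betweenness(Giulia) = 8.

8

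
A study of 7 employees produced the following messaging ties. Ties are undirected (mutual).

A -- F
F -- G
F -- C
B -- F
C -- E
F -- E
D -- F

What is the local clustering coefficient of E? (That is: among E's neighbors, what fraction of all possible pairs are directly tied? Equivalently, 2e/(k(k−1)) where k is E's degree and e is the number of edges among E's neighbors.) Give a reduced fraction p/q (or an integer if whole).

1

E's neighbors: C and F (k = 2).
Possible neighbor pairs: C(2,2) = 1. Edges among them: C–F → e = 1.
Clustering(E) = 1/1.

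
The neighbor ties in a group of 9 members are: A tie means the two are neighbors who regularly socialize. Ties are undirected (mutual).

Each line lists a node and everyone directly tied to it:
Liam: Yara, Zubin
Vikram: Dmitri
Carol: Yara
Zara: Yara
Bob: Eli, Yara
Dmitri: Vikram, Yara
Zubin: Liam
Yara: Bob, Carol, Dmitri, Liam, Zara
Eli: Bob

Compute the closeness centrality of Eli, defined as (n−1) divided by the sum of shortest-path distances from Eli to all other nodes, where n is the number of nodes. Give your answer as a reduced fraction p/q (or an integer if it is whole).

Distances from Eli: Bob:1, Carol:3, Dmitri:3, Liam:3, Vikram:4, Yara:2, Zara:3, Zubin:4. Sum = 23.
n = 9, so closeness = 8/23.

8/23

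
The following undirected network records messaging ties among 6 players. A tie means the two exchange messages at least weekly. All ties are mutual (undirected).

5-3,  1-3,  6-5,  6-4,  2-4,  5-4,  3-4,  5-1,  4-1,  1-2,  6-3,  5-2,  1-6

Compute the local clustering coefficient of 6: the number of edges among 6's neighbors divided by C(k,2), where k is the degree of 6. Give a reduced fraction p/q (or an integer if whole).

6's neighbors: 1, 3, 4, and 5 (k = 4).
Possible neighbor pairs: C(4,2) = 6. Edges among them: 1–3, 1–4, 1–5, 3–4, 3–5, 4–5 → e = 6.
Clustering(6) = 6/6 = 1.

1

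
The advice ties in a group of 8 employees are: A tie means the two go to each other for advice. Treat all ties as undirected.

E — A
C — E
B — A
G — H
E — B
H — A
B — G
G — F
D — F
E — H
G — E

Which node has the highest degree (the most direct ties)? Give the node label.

E

Degrees — A:3, B:3, C:1, D:1, E:5, F:2, G:4, H:3.
The maximum is 5, attained only by E.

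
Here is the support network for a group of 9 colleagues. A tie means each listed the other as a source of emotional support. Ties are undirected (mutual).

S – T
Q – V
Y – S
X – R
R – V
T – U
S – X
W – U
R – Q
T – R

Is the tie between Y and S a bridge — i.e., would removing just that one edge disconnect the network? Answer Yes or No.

Yes

Without the Y–S edge there is no alternate route between Y and S, so the network disconnects. It is a bridge.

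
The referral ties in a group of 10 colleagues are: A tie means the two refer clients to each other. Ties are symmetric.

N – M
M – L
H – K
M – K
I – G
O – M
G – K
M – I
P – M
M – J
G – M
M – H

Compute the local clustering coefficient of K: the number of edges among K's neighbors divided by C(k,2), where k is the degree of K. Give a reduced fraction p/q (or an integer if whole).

2/3

K's neighbors: G, H, and M (k = 3).
Possible neighbor pairs: C(3,2) = 3. Edges among them: G–M, H–M → e = 2.
Clustering(K) = 2/3.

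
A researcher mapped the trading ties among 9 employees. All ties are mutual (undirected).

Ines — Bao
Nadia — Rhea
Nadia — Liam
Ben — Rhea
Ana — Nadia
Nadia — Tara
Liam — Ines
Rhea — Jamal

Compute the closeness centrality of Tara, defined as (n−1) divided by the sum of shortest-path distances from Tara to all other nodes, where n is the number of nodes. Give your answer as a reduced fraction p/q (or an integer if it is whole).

2/5

Distances from Tara: Ana:2, Bao:4, Ben:3, Ines:3, Jamal:3, Liam:2, Nadia:1, Rhea:2. Sum = 20.
n = 9, so closeness = 8/20 = 2/5.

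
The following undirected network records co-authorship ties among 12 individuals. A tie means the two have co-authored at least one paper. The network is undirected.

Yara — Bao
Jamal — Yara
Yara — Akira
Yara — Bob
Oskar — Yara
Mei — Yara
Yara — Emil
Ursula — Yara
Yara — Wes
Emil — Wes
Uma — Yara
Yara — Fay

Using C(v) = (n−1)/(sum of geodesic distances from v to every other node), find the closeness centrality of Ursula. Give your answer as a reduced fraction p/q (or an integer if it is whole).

11/21

Distances from Ursula: Akira:2, Bao:2, Bob:2, Emil:2, Fay:2, Jamal:2, Mei:2, Oskar:2, Uma:2, Wes:2, Yara:1. Sum = 21.
n = 12, so closeness = 11/21.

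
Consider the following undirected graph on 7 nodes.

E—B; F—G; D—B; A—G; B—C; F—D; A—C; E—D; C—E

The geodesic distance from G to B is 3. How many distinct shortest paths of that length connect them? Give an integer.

The shortest distance is 3. The length-3 paths are: G–F–D–B; G–A–C–B.
That gives 2 distinct shortest paths.

2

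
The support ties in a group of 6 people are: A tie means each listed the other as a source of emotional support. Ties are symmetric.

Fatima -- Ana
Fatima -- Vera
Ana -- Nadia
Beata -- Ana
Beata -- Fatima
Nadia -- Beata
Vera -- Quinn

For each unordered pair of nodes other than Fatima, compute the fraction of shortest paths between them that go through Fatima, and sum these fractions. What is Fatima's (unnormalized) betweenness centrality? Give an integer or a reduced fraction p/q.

Pairs whose geodesics pass through Fatima — Quinn–Nadia: 2/2; Quinn–Beata: 1; Quinn–Ana: 1; Vera–Nadia: 2/2; Vera–Beata: 1; Vera–Ana: 1.
All other pairs contribute 0.
Summing the contributions gives betweenness(Fatima) = 6.

6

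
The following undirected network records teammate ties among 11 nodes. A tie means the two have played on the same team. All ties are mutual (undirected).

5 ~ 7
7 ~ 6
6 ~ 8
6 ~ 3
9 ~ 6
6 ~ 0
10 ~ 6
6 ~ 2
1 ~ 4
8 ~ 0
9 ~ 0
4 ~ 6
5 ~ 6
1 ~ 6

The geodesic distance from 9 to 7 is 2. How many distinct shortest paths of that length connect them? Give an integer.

The shortest distance is 2, and the only length-2 path is 9–6–7. So there is exactly 1 shortest path.

1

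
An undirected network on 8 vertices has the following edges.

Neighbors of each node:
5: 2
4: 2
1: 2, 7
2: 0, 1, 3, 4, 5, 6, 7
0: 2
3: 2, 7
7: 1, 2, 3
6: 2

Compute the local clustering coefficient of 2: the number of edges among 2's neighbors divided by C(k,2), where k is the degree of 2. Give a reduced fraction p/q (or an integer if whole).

2's neighbors: 0, 1, 3, 4, 5, 6, and 7 (k = 7).
Possible neighbor pairs: C(7,2) = 21. Edges among them: 1–7, 3–7 → e = 2.
Clustering(2) = 2/21.

2/21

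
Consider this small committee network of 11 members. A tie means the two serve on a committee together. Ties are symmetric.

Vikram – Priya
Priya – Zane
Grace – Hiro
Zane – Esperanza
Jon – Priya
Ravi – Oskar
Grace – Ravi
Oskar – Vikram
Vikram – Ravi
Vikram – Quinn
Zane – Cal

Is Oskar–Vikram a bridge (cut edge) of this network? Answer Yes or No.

Even without that edge, Oskar still reaches Vikram via Oskar – Ravi – Vikram, so the network stays connected. Not a bridge.

No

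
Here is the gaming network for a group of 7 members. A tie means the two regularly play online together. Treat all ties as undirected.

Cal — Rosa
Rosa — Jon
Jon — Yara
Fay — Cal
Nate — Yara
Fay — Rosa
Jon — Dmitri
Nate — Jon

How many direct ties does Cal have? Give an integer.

Cal is directly tied to Fay and Rosa. That is 2 neighbors, so the degree of Cal is 2.

2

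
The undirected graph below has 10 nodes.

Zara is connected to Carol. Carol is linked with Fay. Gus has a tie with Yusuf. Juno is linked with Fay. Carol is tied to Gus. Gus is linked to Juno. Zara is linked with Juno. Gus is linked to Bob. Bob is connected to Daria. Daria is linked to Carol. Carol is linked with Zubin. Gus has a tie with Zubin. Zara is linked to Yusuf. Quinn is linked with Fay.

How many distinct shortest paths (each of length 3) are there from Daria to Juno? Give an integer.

The shortest distance is 3. The length-3 paths are: Daria–Bob–Gus–Juno; Daria–Carol–Gus–Juno; Daria–Carol–Zara–Juno; Daria–Carol–Fay–Juno.
That gives 4 distinct shortest paths.

4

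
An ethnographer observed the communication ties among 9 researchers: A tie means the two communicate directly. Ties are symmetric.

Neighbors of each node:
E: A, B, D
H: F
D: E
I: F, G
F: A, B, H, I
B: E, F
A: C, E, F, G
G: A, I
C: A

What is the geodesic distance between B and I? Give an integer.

One shortest route is B – F – I, which uses 2 edges, and B and I are not directly tied, so nothing shorter exists. So d(B,I) = 2.

2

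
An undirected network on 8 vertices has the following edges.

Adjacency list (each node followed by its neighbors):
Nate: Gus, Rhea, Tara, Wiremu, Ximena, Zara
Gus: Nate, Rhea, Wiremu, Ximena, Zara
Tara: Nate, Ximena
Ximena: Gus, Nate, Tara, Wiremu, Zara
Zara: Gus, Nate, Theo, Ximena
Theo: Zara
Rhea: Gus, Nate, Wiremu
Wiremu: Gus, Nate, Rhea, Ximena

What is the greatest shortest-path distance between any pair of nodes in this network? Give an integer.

3

Eccentricity of each node (its greatest distance to any other): Gus:2, Nate:2, Rhea:3, Tara:3, Theo:3, Wiremu:3, Ximena:2, Zara:2.
The maximum eccentricity is 3, realized for instance by the pair Rhea–Theo via Rhea – Gus – Zara – Theo. So the diameter is 3.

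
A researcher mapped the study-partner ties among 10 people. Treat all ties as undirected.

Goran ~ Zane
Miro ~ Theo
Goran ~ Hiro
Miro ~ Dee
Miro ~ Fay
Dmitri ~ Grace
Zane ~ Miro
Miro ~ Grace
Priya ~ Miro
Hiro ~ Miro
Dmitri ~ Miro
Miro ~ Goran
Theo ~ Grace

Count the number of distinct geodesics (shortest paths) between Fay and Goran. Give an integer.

1

The shortest distance is 2, and the only length-2 path is Fay–Miro–Goran. So there is exactly 1 shortest path.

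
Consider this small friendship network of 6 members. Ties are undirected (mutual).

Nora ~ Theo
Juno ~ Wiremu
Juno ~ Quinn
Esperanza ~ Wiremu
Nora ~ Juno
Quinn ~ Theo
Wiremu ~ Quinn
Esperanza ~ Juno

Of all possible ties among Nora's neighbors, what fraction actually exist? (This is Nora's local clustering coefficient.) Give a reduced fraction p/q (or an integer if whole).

0

Nora's neighbors: Juno and Theo (k = 2).
Possible neighbor pairs: C(2,2) = 1. Edges among them: none → e = 0.
Clustering(Nora) = 0/1.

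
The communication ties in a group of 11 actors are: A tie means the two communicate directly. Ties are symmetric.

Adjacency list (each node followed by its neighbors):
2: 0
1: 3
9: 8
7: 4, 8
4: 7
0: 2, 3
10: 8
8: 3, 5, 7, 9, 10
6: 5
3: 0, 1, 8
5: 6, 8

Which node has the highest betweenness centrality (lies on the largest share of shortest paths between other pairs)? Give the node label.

Unnormalized betweenness of each node: 0:9, 1:0, 2:0, 3:23, 4:0, 5:9, 6:0, 7:9, 8:37, 9:0, 10:0.
8 has the largest value, 37, making it the main broker — the node through which the most shortest paths run.

8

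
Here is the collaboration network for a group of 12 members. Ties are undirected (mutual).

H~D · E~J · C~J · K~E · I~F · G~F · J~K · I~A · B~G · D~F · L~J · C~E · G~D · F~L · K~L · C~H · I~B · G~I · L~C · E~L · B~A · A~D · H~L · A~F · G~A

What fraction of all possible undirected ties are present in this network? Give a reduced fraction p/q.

There are 25 edges and 12 nodes, so the maximum possible is C(12,2) = 66.
Density = 25/66.

25/66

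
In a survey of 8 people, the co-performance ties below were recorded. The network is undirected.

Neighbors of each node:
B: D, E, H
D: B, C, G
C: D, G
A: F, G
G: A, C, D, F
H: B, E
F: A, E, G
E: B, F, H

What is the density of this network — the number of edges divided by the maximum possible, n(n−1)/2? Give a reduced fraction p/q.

11/28

There are 11 edges and 8 nodes, so the maximum possible is C(8,2) = 28.
Density = 11/28.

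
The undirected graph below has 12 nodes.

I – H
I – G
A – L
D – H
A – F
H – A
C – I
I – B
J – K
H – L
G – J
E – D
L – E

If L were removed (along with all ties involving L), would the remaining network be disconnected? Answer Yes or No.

Even without L, every remaining node can still reach every other (the residual graph is connected), so L is not a cut vertex.

No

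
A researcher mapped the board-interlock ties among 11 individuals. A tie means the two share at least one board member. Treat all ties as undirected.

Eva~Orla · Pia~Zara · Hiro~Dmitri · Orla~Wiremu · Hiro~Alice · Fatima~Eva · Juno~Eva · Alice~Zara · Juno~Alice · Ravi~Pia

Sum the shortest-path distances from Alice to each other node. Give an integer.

22

Distances from Alice: Dmitri:2, Eva:2, Fatima:3, Hiro:1, Juno:1, Orla:3, Pia:2, Ravi:3, Wiremu:4, Zara:1.
Sum = 2 + 2 + 3 + 1 + 1 + 3 + 2 + 3 + 4 + 1 = 22.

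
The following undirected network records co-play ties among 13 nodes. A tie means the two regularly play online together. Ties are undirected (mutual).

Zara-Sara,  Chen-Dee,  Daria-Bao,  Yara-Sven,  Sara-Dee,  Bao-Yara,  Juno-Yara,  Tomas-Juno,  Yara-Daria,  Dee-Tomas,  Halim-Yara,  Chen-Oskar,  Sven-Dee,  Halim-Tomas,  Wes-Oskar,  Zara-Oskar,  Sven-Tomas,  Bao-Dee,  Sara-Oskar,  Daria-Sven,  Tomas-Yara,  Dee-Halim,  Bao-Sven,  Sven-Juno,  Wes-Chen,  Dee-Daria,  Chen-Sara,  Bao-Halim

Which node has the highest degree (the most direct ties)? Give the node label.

Degrees — Bao:5, Chen:4, Daria:4, Dee:7, Halim:4, Juno:3, Oskar:4, Sara:4, Sven:6, Tomas:5, Wes:2, Yara:6, Zara:2.
The maximum is 7, attained only by Dee.

Dee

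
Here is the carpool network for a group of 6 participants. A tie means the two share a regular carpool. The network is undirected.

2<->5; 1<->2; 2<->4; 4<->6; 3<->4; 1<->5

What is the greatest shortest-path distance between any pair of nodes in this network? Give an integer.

Eccentricity of each node (its greatest distance to any other): 1:3, 2:2, 3:3, 4:2, 5:3, 6:3.
The maximum eccentricity is 3, realized for instance by the pair 3–5 via 3 – 4 – 2 – 5. So the diameter is 3.

3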